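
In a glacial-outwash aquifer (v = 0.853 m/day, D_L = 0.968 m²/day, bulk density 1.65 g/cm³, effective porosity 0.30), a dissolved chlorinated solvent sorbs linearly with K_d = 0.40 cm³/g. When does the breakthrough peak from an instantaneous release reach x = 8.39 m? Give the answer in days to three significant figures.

27.5 days

Retardation factor R = 1 + ρ_b·K_d/n = 1 + 1.65 × 0.40/0.30 = 3.200.
Sorption retards both mechanisms: v_R = v/R = 0.2666 m/day, D_R = D/R = 0.3025 m²/day.
Peak time from v_R²t² + 2D_R t − x² = 0: t = (√(D_R² + v_R²x²) − D_R)/v_R².
√(D_R² + v_R²x²) = √(0.3025² + 0.2666² × 8.39²) = 2.257; v_R² = 0.07108.
t = (2.257 − 0.3025)/0.07108 = 27.5 days.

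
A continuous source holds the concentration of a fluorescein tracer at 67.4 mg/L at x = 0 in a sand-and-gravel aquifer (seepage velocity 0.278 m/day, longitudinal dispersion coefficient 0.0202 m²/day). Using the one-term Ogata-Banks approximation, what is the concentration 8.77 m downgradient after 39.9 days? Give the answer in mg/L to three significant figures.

For a continuous step input, C/C₀ ≈ ½·erfc((x−vt)/(2√(Dt))).
vt = 0.278 × 39.9 = 11.0922 m and 2√(Dt) = 2√(0.0202 × 39.9) = 1.796 m.
Argument (x−vt)/(2√(Dt)) = (8.77 − 11.0922)/1.796 = -1.293; ½·erfc(-1.293) = 0.9663.
C = 67.4 × 0.9663 = 65.1 mg/L.

65.1 mg/L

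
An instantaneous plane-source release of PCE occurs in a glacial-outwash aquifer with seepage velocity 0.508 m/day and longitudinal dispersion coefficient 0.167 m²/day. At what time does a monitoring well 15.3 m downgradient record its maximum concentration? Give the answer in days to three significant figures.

For the 1D instantaneous-source solution, setting ∂C/∂t = 0 at fixed x gives v²t² + 2Dt − x² = 0, so t = (√(D² + v²x²) − D)/v².
√(D² + v²x²) = √(0.167² + 0.508² × 15.3²) = 7.774; v² = 0.258064.
t = (7.774 − 0.167)/0.258064 = 29.5 days (vs. the pure-advection estimate x/v = 30.1 d).

29.5 days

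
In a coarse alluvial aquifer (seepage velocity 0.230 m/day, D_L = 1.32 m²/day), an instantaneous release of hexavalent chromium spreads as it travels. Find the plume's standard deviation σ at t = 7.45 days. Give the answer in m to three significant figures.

Dispersive spreading gives a Gaussian with σ² = 2Dt; advection only shifts the center.
σ = √(2 × 1.32 × 7.45) = 4.43 m.

4.43 m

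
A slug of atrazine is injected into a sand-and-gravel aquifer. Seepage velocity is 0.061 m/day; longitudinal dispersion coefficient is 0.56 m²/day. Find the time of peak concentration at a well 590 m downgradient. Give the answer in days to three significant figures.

For the 1D instantaneous-source solution, setting ∂C/∂t = 0 at fixed x gives v²t² + 2Dt − x² = 0, so t = (√(D² + v²x²) − D)/v².
√(D² + v²x²) = √(0.56² + 0.061² × 590²) = 35.99; v² = 0.003721.
t = (35.99 − 0.56)/0.003721 = 9520 days (vs. the pure-advection estimate x/v = 9670 d).

9520 days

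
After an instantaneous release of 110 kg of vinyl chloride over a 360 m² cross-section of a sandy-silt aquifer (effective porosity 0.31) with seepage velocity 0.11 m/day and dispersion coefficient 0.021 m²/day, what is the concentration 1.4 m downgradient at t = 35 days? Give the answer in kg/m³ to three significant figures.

0.0421 kg/m³

For an instantaneous plane source, C(x,t) = M/(n_e·A·√(4πDt)) · exp(−(x−vt)²/(4Dt)), with n_e·A the pore (flow) area.
Plume center vt = 0.11 × 35 = 3.85 m, so the well at 1.4 m is 2.45 m upgradient of the peak.
√(4πDt) = 3.039 m, giving peak height M/(n_e·A·√(4πDt)) = 110/(0.31 × 360 × 3.039) = 0.3243 kg/m³.
(x−vt)²/(4Dt) = (-2.45)²/(4 × 0.021 × 35) = 2.042; exp(−2.042) = 0.1298.
C = 0.3243 × 0.1298 = 0.0421 kg/m³.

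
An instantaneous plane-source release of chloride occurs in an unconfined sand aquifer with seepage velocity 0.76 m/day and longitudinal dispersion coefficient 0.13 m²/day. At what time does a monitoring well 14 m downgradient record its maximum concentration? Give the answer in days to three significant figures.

For the 1D instantaneous-source solution, setting ∂C/∂t = 0 at fixed x gives v²t² + 2Dt − x² = 0, so t = (√(D² + v²x²) − D)/v².
√(D² + v²x²) = √(0.13² + 0.76² × 14²) = 10.64; v² = 0.5776.
t = (10.64 − 0.13)/0.5776 = 18.2 days (vs. the pure-advection estimate x/v = 18.4 d).

18.2 days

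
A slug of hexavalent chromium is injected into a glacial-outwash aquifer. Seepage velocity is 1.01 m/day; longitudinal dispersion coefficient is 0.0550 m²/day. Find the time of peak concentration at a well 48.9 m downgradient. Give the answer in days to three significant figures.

48.4 days

For the 1D instantaneous-source solution, setting ∂C/∂t = 0 at fixed x gives v²t² + 2Dt − x² = 0, so t = (√(D² + v²x²) − D)/v².
√(D² + v²x²) = √(0.0550² + 1.01² × 48.9²) = 49.39; v² = 1.0201.
t = (49.39 − 0.0550)/1.0201 = 48.4 days (vs. the pure-advection estimate x/v = 48.4 d).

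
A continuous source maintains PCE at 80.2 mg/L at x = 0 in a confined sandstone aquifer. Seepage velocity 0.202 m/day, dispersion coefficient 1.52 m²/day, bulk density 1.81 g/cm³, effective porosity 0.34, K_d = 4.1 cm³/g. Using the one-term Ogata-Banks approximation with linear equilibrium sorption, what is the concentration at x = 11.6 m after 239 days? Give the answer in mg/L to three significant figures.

3.72 mg/L

Retardation factor R = 1 + ρ_b·K_d/n = 1 + 1.81 × 4.1/0.34 = 22.83.
Sorption retards both mechanisms: v_R = v/R = 0.008848 m/day, D_R = D/R = 0.06658 m²/day.
v_R·t = 0.008848 × 239 = 2.114672 m; 2√(D_R t) = 7.978 m; argument = (11.6 − 2.114672)/7.978 = 1.189.
C = C₀ × ½·erfc(1.189) = 80.2 × 0.04633 = 3.72 mg/L.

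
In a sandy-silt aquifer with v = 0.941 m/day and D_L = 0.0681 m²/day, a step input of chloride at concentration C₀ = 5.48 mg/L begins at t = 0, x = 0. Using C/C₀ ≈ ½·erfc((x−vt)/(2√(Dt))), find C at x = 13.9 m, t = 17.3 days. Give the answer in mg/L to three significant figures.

For a continuous step input, C/C₀ ≈ ½·erfc((x−vt)/(2√(Dt))).
vt = 0.941 × 17.3 = 16.2793 m and 2√(Dt) = 2√(0.0681 × 17.3) = 2.171 m.
Argument (x−vt)/(2√(Dt)) = (13.9 − 16.2793)/2.171 = -1.096; ½·erfc(-1.096) = 0.9394.
C = 5.48 × 0.9394 = 5.15 mg/L.

5.15 mg/L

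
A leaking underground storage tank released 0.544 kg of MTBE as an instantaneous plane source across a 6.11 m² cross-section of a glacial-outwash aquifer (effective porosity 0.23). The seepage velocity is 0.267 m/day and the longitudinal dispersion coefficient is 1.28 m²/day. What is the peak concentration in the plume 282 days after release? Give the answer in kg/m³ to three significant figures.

0.00575 kg/m³

The peak of an instantaneous 1D plume sits at x = vt; there the Gaussian factor is 1 and C_max = M/(n_e·A·√(4πDt)), where n_e·A is the pore area the mass is dissolved in.
√(4πDt) = √(4π × 1.28 × 282) = 67.35 m, so C_max = 0.544/(0.23 × 6.11 × 67.35) = 0.00575 kg/m³.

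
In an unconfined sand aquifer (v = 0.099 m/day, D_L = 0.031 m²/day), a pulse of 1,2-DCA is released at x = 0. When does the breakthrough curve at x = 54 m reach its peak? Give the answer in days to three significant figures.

542 days

For the 1D instantaneous-source solution, setting ∂C/∂t = 0 at fixed x gives v²t² + 2Dt − x² = 0, so t = (√(D² + v²x²) − D)/v².
√(D² + v²x²) = √(0.031² + 0.099² × 54²) = 5.346; v² = 0.009801.
t = (5.346 − 0.031)/0.009801 = 542 days (vs. the pure-advection estimate x/v = 545 d).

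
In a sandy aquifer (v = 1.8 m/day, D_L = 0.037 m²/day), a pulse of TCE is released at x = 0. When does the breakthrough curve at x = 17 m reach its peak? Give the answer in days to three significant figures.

9.43 days

For the 1D instantaneous-source solution, setting ∂C/∂t = 0 at fixed x gives v²t² + 2Dt − x² = 0, so t = (√(D² + v²x²) − D)/v².
√(D² + v²x²) = √(0.037² + 1.8² × 17²) = 30.60; v² = 3.24.
t = (30.60 − 0.037)/3.24 = 9.43 days (vs. the pure-advection estimate x/v = 9.44 d).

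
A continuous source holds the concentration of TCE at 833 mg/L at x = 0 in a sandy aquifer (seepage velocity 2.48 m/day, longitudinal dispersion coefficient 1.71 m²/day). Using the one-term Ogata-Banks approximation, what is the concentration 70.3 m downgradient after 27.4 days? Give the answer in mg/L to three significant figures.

337 mg/L

For a continuous step input, C/C₀ ≈ ½·erfc((x−vt)/(2√(Dt))).
vt = 2.48 × 27.4 = 67.952 m and 2√(Dt) = 2√(1.71 × 27.4) = 13.69 m.
Argument (x−vt)/(2√(Dt)) = (70.3 − 67.952)/13.69 = 0.1715; ½·erfc(0.1715) = 0.4042.
C = 833 × 0.4042 = 337 mg/L.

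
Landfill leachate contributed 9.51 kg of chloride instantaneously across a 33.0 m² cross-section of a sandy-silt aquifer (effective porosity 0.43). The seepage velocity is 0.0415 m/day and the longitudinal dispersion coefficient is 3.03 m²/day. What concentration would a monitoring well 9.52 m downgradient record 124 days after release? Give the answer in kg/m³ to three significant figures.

0.00963 kg/m³

For an instantaneous plane source, C(x,t) = M/(n_e·A·√(4πDt)) · exp(−(x−vt)²/(4Dt)), with n_e·A the pore (flow) area.
Plume center vt = 0.0415 × 124 = 5.146 m, so the well at 9.52 m is 4.374 m downgradient of the peak.
√(4πDt) = 68.71 m, giving peak height M/(n_e·A·√(4πDt)) = 9.51/(0.43 × 33.0 × 68.71) = 0.009754 kg/m³.
(x−vt)²/(4Dt) = (4.374)²/(4 × 3.03 × 124) = 0.01273; exp(−0.01273) = 0.9874.
C = 0.009754 × 0.9874 = 0.00963 kg/m³.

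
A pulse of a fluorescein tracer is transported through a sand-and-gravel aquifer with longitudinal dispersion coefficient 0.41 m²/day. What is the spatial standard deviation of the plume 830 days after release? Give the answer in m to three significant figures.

Dispersive spreading gives a Gaussian with σ² = 2Dt; advection only shifts the center.
σ = √(2 × 0.41 × 830) = 26.1 m.

26.1 m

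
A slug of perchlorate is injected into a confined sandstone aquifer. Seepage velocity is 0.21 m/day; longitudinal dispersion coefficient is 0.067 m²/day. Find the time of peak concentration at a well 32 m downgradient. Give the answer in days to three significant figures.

For the 1D instantaneous-source solution, setting ∂C/∂t = 0 at fixed x gives v²t² + 2Dt − x² = 0, so t = (√(D² + v²x²) − D)/v².
√(D² + v²x²) = √(0.067² + 0.21² × 32²) = 6.720; v² = 0.0441.
t = (6.720 − 0.067)/0.0441 = 151 days (vs. the pure-advection estimate x/v = 152 d).

151 days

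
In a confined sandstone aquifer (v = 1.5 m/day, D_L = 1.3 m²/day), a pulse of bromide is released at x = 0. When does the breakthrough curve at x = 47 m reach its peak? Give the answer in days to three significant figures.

For the 1D instantaneous-source solution, setting ∂C/∂t = 0 at fixed x gives v²t² + 2Dt − x² = 0, so t = (√(D² + v²x²) − D)/v².
√(D² + v²x²) = √(1.3² + 1.5² × 47²) = 70.51; v² = 2.25.
t = (70.51 − 1.3)/2.25 = 30.8 days (vs. the pure-advection estimate x/v = 31.3 d).

30.8 days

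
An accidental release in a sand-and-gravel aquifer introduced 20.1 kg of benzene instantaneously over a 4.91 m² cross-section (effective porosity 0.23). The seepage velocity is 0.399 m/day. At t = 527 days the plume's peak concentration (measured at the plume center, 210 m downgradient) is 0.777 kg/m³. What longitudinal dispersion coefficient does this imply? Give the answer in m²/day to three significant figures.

0.0792 m²/day

At the plume center C_max = M/(n_e·A·√(4πDt)), so D = M²/(4πt·(n_e·A·C_max)²).
n_e·A·C_max = 0.23 × 4.91 × 0.777 = 0.8775 kg/m.
D = 20.1²/(4π × 527 × 0.8775²) = 0.0792 m²/day.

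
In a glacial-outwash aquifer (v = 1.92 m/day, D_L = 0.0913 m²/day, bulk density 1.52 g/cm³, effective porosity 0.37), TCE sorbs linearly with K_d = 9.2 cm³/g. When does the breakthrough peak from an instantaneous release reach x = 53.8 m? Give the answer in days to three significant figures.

Retardation factor R = 1 + ρ_b·K_d/n = 1 + 1.52 × 9.2/0.37 = 38.79.
Sorption retards both mechanisms: v_R = v/R = 0.04950 m/day, D_R = D/R = 0.002354 m²/day.
Peak time from v_R²t² + 2D_R t − x² = 0: t = (√(D_R² + v_R²x²) − D_R)/v_R².
√(D_R² + v_R²x²) = √(0.002354² + 0.04950² × 53.8²) = 2.663; v_R² = 0.002450.
t = (2.663 − 0.002354)/0.002450 = 1090 days.

1090 days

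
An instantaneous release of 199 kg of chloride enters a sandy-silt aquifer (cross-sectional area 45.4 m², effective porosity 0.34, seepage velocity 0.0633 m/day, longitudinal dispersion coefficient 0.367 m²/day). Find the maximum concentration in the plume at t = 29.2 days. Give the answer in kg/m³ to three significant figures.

The peak of an instantaneous 1D plume sits at x = vt; there the Gaussian factor is 1 and C_max = M/(n_e·A·√(4πDt)), where n_e·A is the pore area the mass is dissolved in.
√(4πDt) = √(4π × 0.367 × 29.2) = 11.60 m, so C_max = 199/(0.34 × 45.4 × 11.60) = 1.11 kg/m³.

1.11 kg/m³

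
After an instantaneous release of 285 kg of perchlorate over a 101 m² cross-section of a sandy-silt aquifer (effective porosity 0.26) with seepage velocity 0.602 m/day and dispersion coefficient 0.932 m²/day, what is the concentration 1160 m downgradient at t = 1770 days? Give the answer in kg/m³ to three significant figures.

0.0195 kg/m³

For an instantaneous plane source, C(x,t) = M/(n_e·A·√(4πDt)) · exp(−(x−vt)²/(4Dt)), with n_e·A the pore (flow) area.
Plume center vt = 0.602 × 1770 = 1065.54 m, so the well at 1160 m is 94.46 m downgradient of the peak.
√(4πDt) = 144.0 m, giving peak height M/(n_e·A·√(4πDt)) = 285/(0.26 × 101 × 144.0) = 0.07537 kg/m³.
(x−vt)²/(4Dt) = (94.46)²/(4 × 0.932 × 1770) = 1.352; exp(−1.352) = 0.2587.
C = 0.07537 × 0.2587 = 0.0195 kg/m³.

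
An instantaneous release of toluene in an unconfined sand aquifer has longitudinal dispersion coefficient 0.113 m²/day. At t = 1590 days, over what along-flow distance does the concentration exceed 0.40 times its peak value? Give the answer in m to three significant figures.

51.3 m

The plume is Gaussian with σ = √(2Dt) = √(2 × 0.113 × 1590) = 18.96 m.
C/C_peak = exp(−Δx²/(2σ²)) = 0.40 ⇒ Δx = σ·√(−2 ln 0.40) = 18.96 × 1.354 = 25.67 m.
Width = 2Δx = 51.3 m.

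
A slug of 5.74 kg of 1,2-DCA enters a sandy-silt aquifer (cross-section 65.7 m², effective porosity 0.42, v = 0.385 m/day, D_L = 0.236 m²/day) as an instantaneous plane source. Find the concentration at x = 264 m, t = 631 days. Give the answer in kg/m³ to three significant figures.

For an instantaneous plane source, C(x,t) = M/(n_e·A·√(4πDt)) · exp(−(x−vt)²/(4Dt)), with n_e·A the pore (flow) area.
Plume center vt = 0.385 × 631 = 242.935 m, so the well at 264 m is 21.065 m downgradient of the peak.
√(4πDt) = 43.26 m, giving peak height M/(n_e·A·√(4πDt)) = 5.74/(0.42 × 65.7 × 43.26) = 0.004809 kg/m³.
(x−vt)²/(4Dt) = (21.065)²/(4 × 0.236 × 631) = 0.7449; exp(−0.7449) = 0.4748.
C = 0.004809 × 0.4748 = 0.00228 kg/m³.

0.00228 kg/m³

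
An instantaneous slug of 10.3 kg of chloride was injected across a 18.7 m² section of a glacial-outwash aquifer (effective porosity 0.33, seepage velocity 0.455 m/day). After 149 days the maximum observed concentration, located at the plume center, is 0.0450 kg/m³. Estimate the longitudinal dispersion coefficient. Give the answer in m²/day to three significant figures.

0.735 m²/day

At the plume center C_max = M/(n_e·A·√(4πDt)), so D = M²/(4πt·(n_e·A·C_max)²).
n_e·A·C_max = 0.33 × 18.7 × 0.0450 = 0.2777 kg/m.
D = 10.3²/(4π × 149 × 0.2777²) = 0.735 m²/day.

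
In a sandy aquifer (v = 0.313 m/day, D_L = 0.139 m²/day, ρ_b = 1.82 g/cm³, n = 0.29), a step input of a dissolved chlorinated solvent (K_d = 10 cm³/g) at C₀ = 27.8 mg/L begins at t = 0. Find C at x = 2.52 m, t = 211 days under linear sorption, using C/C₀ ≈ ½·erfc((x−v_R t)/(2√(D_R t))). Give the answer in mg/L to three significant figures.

Retardation factor R = 1 + ρ_b·K_d/n = 1 + 1.82 × 10/0.29 = 63.76.
Sorption retards both mechanisms: v_R = v/R = 0.004909 m/day, D_R = D/R = 0.002180 m²/day.
v_R·t = 0.004909 × 211 = 1.035799 m; 2√(D_R t) = 1.356 m; argument = (2.52 − 1.035799)/1.356 = 1.095.
C = C₀ × ½·erfc(1.095) = 27.8 × 0.06074 = 1.69 mg/L.

1.69 mg/L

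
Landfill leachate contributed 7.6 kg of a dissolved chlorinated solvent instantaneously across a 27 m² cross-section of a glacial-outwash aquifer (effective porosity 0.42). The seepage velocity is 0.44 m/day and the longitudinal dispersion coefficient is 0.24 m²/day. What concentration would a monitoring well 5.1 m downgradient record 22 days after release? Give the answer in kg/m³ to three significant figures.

For an instantaneous plane source, C(x,t) = M/(n_e·A·√(4πDt)) · exp(−(x−vt)²/(4Dt)), with n_e·A the pore (flow) area.
Plume center vt = 0.44 × 22 = 9.68 m, so the well at 5.1 m is 4.58 m upgradient of the peak.
√(4πDt) = 8.146 m, giving peak height M/(n_e·A·√(4πDt)) = 7.6/(0.42 × 27 × 8.146) = 0.08227 kg/m³.
(x−vt)²/(4Dt) = (-4.58)²/(4 × 0.24 × 22) = 0.9932; exp(−0.9932) = 0.3704.
C = 0.08227 × 0.3704 = 0.0305 kg/m³.

0.0305 kg/m³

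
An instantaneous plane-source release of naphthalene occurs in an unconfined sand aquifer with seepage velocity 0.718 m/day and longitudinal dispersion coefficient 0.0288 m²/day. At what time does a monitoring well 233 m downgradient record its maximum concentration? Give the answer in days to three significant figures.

324 days

For the 1D instantaneous-source solution, setting ∂C/∂t = 0 at fixed x gives v²t² + 2Dt − x² = 0, so t = (√(D² + v²x²) − D)/v².
√(D² + v²x²) = √(0.0288² + 0.718² × 233²) = 167.3; v² = 0.515524.
t = (167.3 − 0.0288)/0.515524 = 324 days (vs. the pure-advection estimate x/v = 325 d).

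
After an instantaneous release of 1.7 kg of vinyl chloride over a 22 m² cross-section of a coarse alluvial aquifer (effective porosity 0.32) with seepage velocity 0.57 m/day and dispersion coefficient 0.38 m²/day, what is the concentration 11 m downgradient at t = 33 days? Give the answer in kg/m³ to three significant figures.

0.00570 kg/m³

For an instantaneous plane source, C(x,t) = M/(n_e·A·√(4πDt)) · exp(−(x−vt)²/(4Dt)), with n_e·A the pore (flow) area.
Plume center vt = 0.57 × 33 = 18.81 m, so the well at 11 m is 7.81 m upgradient of the peak.
√(4πDt) = 12.55 m, giving peak height M/(n_e·A·√(4πDt)) = 1.7/(0.32 × 22 × 12.55) = 0.01924 kg/m³.
(x−vt)²/(4Dt) = (-7.81)²/(4 × 0.38 × 33) = 1.216; exp(−1.216) = 0.2964.
C = 0.01924 × 0.2964 = 0.00570 kg/m³.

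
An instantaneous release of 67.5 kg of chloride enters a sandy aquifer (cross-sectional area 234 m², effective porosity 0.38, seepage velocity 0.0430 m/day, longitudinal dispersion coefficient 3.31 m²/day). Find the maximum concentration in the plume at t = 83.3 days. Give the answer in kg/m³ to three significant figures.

0.0129 kg/m³

The peak of an instantaneous 1D plume sits at x = vt; there the Gaussian factor is 1 and C_max = M/(n_e·A·√(4πDt)), where n_e·A is the pore area the mass is dissolved in.
√(4πDt) = √(4π × 3.31 × 83.3) = 58.86 m, so C_max = 67.5/(0.38 × 234 × 58.86) = 0.0129 kg/m³.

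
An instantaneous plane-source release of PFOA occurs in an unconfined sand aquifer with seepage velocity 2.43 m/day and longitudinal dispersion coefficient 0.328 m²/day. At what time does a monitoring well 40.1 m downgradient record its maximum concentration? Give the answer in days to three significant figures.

For the 1D instantaneous-source solution, setting ∂C/∂t = 0 at fixed x gives v²t² + 2Dt − x² = 0, so t = (√(D² + v²x²) − D)/v².
√(D² + v²x²) = √(0.328² + 2.43² × 40.1²) = 97.44; v² = 5.9049.
t = (97.44 − 0.328)/5.9049 = 16.4 days (vs. the pure-advection estimate x/v = 16.5 d).

16.4 days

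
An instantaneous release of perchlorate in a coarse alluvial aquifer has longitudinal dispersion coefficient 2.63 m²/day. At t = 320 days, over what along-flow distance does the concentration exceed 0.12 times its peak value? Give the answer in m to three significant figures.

169 m

The plume is Gaussian with σ = √(2Dt) = √(2 × 2.63 × 320) = 41.03 m.
C/C_peak = exp(−Δx²/(2σ²)) = 0.12 ⇒ Δx = σ·√(−2 ln 0.12) = 41.03 × 2.059 = 84.48 m.
Width = 2Δx = 169 m.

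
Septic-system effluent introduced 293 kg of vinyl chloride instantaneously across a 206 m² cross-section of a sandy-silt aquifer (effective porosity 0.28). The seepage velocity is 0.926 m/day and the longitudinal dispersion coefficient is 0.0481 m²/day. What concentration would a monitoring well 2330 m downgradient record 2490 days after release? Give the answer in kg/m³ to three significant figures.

For an instantaneous plane source, C(x,t) = M/(n_e·A·√(4πDt)) · exp(−(x−vt)²/(4Dt)), with n_e·A the pore (flow) area.
Plume center vt = 0.926 × 2490 = 2305.74 m, so the well at 2330 m is 24.26 m downgradient of the peak.
√(4πDt) = 38.80 m, giving peak height M/(n_e·A·√(4πDt)) = 293/(0.28 × 206 × 38.80) = 0.1309 kg/m³.
(x−vt)²/(4Dt) = (24.26)²/(4 × 0.0481 × 2490) = 1.229; exp(−1.229) = 0.2926.
C = 0.1309 × 0.2926 = 0.0383 kg/m³.

0.0383 kg/m³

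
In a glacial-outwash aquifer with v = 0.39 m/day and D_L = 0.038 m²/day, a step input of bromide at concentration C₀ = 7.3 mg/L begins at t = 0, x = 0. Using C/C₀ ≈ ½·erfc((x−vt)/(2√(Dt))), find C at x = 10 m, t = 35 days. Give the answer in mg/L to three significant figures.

7.21 mg/L

For a continuous step input, C/C₀ ≈ ½·erfc((x−vt)/(2√(Dt))).
vt = 0.39 × 35 = 13.65 m and 2√(Dt) = 2√(0.038 × 35) = 2.307 m.
Argument (x−vt)/(2√(Dt)) = (10 − 13.65)/2.307 = -1.582; ½·erfc(-1.582) = 0.9874.
C = 7.3 × 0.9874 = 7.21 mg/L.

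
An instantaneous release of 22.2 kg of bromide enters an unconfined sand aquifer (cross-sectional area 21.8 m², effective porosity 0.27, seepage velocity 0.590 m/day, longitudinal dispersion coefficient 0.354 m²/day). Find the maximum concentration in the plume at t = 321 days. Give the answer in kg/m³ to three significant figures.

0.0998 kg/m³

The peak of an instantaneous 1D plume sits at x = vt; there the Gaussian factor is 1 and C_max = M/(n_e·A·√(4πDt)), where n_e·A is the pore area the mass is dissolved in.
√(4πDt) = √(4π × 0.354 × 321) = 37.79 m, so C_max = 22.2/(0.27 × 21.8 × 37.79) = 0.0998 kg/m³.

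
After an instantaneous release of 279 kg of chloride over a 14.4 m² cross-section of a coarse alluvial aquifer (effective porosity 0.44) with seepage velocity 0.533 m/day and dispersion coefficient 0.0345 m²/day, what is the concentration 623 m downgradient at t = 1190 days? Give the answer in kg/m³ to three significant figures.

0.895 kg/m³

For an instantaneous plane source, C(x,t) = M/(n_e·A·√(4πDt)) · exp(−(x−vt)²/(4Dt)), with n_e·A the pore (flow) area.
Plume center vt = 0.533 × 1190 = 634.27 m, so the well at 623 m is 11.27 m upgradient of the peak.
√(4πDt) = 22.71 m, giving peak height M/(n_e·A·√(4πDt)) = 279/(0.44 × 14.4 × 22.71) = 1.939 kg/m³.
(x−vt)²/(4Dt) = (-11.27)²/(4 × 0.0345 × 1190) = 0.7734; exp(−0.7734) = 0.4614.
C = 1.939 × 0.4614 = 0.895 kg/m³.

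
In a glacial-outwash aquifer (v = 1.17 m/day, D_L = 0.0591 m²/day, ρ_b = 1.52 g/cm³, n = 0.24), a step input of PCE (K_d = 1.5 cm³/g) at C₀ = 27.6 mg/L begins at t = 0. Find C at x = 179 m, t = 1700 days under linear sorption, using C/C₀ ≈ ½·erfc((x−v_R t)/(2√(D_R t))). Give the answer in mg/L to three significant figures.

Retardation factor R = 1 + ρ_b·K_d/n = 1 + 1.52 × 1.5/0.24 = 10.50.
Sorption retards both mechanisms: v_R = v/R = 0.1114 m/day, D_R = D/R = 0.005629 m²/day.
v_R·t = 0.1114 × 1700 = 189.38 m; 2√(D_R t) = 6.187 m; argument = (179 − 189.38)/6.187 = -1.678.
C = C₀ × ½·erfc(-1.678) = 27.6 × 0.9912 = 27.4 mg/L.

27.4 mg/L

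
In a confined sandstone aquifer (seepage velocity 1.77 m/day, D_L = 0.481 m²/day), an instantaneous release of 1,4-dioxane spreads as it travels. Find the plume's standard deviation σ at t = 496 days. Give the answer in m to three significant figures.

Dispersive spreading gives a Gaussian with σ² = 2Dt; advection only shifts the center.
σ = √(2 × 0.481 × 496) = 21.8 m.

21.8 m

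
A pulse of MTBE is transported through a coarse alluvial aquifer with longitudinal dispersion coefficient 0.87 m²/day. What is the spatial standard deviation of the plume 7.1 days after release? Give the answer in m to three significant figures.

Dispersive spreading gives a Gaussian with σ² = 2Dt; advection only shifts the center.
σ = √(2 × 0.87 × 7.1) = 3.51 m.

3.51 m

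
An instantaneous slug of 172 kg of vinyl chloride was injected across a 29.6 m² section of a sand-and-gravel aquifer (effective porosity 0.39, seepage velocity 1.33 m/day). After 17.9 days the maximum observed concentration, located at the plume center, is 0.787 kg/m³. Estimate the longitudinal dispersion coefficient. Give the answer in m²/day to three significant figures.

At the plume center C_max = M/(n_e·A·√(4πDt)), so D = M²/(4πt·(n_e·A·C_max)²).
n_e·A·C_max = 0.39 × 29.6 × 0.787 = 9.085 kg/m.
D = 172²/(4π × 17.9 × 9.085²) = 1.59 m²/day.

1.59 m²/day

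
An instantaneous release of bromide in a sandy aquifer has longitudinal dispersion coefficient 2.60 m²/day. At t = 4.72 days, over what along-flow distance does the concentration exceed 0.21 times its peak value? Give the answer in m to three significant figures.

17.5 m

The plume is Gaussian with σ = √(2Dt) = √(2 × 2.60 × 4.72) = 4.954 m.
C/C_peak = exp(−Δx²/(2σ²)) = 0.21 ⇒ Δx = σ·√(−2 ln 0.21) = 4.954 × 1.767 = 8.754 m.
Width = 2Δx = 17.5 m.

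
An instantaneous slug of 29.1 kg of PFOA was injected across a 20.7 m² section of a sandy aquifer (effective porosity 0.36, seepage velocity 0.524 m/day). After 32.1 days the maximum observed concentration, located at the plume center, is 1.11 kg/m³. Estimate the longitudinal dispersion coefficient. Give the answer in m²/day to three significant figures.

At the plume center C_max = M/(n_e·A·√(4πDt)), so D = M²/(4πt·(n_e·A·C_max)²).
n_e·A·C_max = 0.36 × 20.7 × 1.11 = 8.272 kg/m.
D = 29.1²/(4π × 32.1 × 8.272²) = 0.0307 m²/day.

0.0307 m²/day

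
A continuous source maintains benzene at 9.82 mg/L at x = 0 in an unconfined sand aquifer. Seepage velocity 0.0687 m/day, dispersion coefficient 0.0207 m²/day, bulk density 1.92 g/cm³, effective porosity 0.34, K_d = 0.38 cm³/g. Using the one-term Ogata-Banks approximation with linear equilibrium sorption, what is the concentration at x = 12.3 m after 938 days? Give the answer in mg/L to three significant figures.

9.72 mg/L

Retardation factor R = 1 + ρ_b·K_d/n = 1 + 1.92 × 0.38/0.34 = 3.146.
Sorption retards both mechanisms: v_R = v/R = 0.02184 m/day, D_R = D/R = 0.006580 m²/day.
v_R·t = 0.02184 × 938 = 20.48592 m; 2√(D_R t) = 4.969 m; argument = (12.3 − 20.48592)/4.969 = -1.647.
C = C₀ × ½·erfc(-1.647) = 9.82 × 0.9901 = 9.72 mg/L.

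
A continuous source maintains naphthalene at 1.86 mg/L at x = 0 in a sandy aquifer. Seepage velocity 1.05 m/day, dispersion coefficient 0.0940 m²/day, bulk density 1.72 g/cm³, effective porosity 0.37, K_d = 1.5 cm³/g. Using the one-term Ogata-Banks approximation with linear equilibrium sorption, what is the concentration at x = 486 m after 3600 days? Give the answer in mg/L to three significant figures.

Retardation factor R = 1 + ρ_b·K_d/n = 1 + 1.72 × 1.5/0.37 = 7.973.
Sorption retards both mechanisms: v_R = v/R = 0.1317 m/day, D_R = D/R = 0.01179 m²/day.
v_R·t = 0.1317 × 3600 = 474.12 m; 2√(D_R t) = 13.03 m; argument = (486 − 474.12)/13.03 = 0.9117.
C = C₀ × ½·erfc(0.9117) = 1.86 × 0.09864 = 0.183 mg/L.

0.183 mg/L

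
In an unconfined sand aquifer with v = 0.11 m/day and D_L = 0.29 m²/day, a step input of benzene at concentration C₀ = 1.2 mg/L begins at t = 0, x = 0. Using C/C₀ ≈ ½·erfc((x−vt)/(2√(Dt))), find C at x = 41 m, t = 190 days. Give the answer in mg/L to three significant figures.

For a continuous step input, C/C₀ ≈ ½·erfc((x−vt)/(2√(Dt))).
vt = 0.11 × 190 = 20.9 m and 2√(Dt) = 2√(0.29 × 190) = 14.85 m.
Argument (x−vt)/(2√(Dt)) = (41 − 20.9)/14.85 = 1.354; ½·erfc(1.354) = 0.02776.
C = 1.2 × 0.02776 = 0.0333 mg/L.

0.0333 mg/L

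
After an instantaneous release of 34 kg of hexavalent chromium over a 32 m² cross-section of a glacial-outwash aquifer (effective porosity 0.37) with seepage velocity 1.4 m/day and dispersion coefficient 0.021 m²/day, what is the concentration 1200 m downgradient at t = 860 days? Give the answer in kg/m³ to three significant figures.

For an instantaneous plane source, C(x,t) = M/(n_e·A·√(4πDt)) · exp(−(x−vt)²/(4Dt)), with n_e·A the pore (flow) area.
Plume center vt = 1.4 × 860 = 1204 m, so the well at 1200 m is 4 m upgradient of the peak.
√(4πDt) = 15.06 m, giving peak height M/(n_e·A·√(4πDt)) = 34/(0.37 × 32 × 15.06) = 0.1907 kg/m³.
(x−vt)²/(4Dt) = (-4)²/(4 × 0.021 × 860) = 0.2215; exp(−0.2215) = 0.8013.
C = 0.1907 × 0.8013 = 0.153 kg/m³.

0.153 kg/m³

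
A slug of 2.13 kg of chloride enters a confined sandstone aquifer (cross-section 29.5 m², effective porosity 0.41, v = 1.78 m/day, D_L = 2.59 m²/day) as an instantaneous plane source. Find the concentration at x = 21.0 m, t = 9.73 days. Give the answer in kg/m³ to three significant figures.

For an instantaneous plane source, C(x,t) = M/(n_e·A·√(4πDt)) · exp(−(x−vt)²/(4Dt)), with n_e·A the pore (flow) area.
Plume center vt = 1.78 × 9.73 = 17.3194 m, so the well at 21.0 m is 3.6806 m downgradient of the peak.
√(4πDt) = 17.80 m, giving peak height M/(n_e·A·√(4πDt)) = 2.13/(0.41 × 29.5 × 17.80) = 0.009894 kg/m³.
(x−vt)²/(4Dt) = (3.6806)²/(4 × 2.59 × 9.73) = 0.1344; exp(−0.1344) = 0.8742.
C = 0.009894 × 0.8742 = 0.00865 kg/m³.

0.00865 kg/m³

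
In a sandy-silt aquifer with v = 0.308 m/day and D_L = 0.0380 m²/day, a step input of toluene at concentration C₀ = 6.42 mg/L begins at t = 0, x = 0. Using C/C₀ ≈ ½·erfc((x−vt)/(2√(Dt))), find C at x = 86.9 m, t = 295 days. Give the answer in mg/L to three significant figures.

5.13 mg/L

For a continuous step input, C/C₀ ≈ ½·erfc((x−vt)/(2√(Dt))).
vt = 0.308 × 295 = 90.86 m and 2√(Dt) = 2√(0.0380 × 295) = 6.696 m.
Argument (x−vt)/(2√(Dt)) = (86.9 − 90.86)/6.696 = -0.5914; ½·erfc(-0.5914) = 0.7985.
C = 6.42 × 0.7985 = 5.13 mg/L.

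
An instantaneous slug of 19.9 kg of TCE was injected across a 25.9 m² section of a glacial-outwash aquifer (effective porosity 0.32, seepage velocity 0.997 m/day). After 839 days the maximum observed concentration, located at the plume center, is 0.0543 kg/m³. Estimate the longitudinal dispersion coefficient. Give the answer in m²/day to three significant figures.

0.185 m²/day

At the plume center C_max = M/(n_e·A·√(4πDt)), so D = M²/(4πt·(n_e·A·C_max)²).
n_e·A·C_max = 0.32 × 25.9 × 0.0543 = 0.4500 kg/m.
D = 19.9²/(4π × 839 × 0.4500²) = 0.185 m²/day.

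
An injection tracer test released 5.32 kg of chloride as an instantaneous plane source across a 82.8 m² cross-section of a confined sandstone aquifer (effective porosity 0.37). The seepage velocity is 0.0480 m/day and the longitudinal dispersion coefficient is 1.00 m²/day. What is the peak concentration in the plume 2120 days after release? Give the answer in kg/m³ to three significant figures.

The peak of an instantaneous 1D plume sits at x = vt; there the Gaussian factor is 1 and C_max = M/(n_e·A·√(4πDt)), where n_e·A is the pore area the mass is dissolved in.
√(4πDt) = √(4π × 1.00 × 2120) = 163.2 m, so C_max = 5.32/(0.37 × 82.8 × 163.2) = 0.00106 kg/m³.

0.00106 kg/m³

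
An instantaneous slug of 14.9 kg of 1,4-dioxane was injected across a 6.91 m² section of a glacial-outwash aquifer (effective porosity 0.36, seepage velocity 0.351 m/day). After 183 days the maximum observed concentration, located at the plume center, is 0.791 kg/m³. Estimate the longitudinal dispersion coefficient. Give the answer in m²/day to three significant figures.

0.0249 m²/day

At the plume center C_max = M/(n_e·A·√(4πDt)), so D = M²/(4πt·(n_e·A·C_max)²).
n_e·A·C_max = 0.36 × 6.91 × 0.791 = 1.968 kg/m.
D = 14.9²/(4π × 183 × 1.968²) = 0.0249 m²/day.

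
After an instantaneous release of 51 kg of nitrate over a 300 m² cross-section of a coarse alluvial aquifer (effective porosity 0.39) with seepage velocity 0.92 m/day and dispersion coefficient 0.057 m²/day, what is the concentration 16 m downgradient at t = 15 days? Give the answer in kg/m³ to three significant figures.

For an instantaneous plane source, C(x,t) = M/(n_e·A·√(4πDt)) · exp(−(x−vt)²/(4Dt)), with n_e·A the pore (flow) area.
Plume center vt = 0.92 × 15 = 13.8 m, so the well at 16 m is 2.2 m downgradient of the peak.
√(4πDt) = 3.278 m, giving peak height M/(n_e·A·√(4πDt)) = 51/(0.39 × 300 × 3.278) = 0.1330 kg/m³.
(x−vt)²/(4Dt) = (2.2)²/(4 × 0.057 × 15) = 1.415; exp(−1.415) = 0.2429.
C = 0.1330 × 0.2429 = 0.0323 kg/m³.

0.0323 kg/m³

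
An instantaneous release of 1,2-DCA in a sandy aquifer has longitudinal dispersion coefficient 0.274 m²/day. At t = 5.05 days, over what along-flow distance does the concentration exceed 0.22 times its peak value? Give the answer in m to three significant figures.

The plume is Gaussian with σ = √(2Dt) = √(2 × 0.274 × 5.05) = 1.664 m.
C/C_peak = exp(−Δx²/(2σ²)) = 0.22 ⇒ Δx = σ·√(−2 ln 0.22) = 1.664 × 1.740 = 2.895 m.
Width = 2Δx = 5.79 m.

5.79 m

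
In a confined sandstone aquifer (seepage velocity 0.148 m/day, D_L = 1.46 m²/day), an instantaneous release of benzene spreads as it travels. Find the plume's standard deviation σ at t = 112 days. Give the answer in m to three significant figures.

Dispersive spreading gives a Gaussian with σ² = 2Dt; advection only shifts the center.
σ = √(2 × 1.46 × 112) = 18.1 m.

18.1 m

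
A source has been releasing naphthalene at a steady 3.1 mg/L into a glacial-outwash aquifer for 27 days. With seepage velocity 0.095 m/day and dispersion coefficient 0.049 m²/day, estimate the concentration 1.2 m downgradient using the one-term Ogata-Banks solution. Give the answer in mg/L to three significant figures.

2.48 mg/L

For a continuous step input, C/C₀ ≈ ½·erfc((x−vt)/(2√(Dt))).
vt = 0.095 × 27 = 2.565 m and 2√(Dt) = 2√(0.049 × 27) = 2.300 m.
Argument (x−vt)/(2√(Dt)) = (1.2 − 2.565)/2.300 = -0.5935; ½·erfc(-0.5935) = 0.7994.
C = 3.1 × 0.7994 = 2.48 mg/L.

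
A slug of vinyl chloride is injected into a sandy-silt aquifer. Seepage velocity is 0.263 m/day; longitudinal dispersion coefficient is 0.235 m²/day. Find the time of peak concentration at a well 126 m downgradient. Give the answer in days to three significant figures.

476 days

For the 1D instantaneous-source solution, setting ∂C/∂t = 0 at fixed x gives v²t² + 2Dt − x² = 0, so t = (√(D² + v²x²) − D)/v².
√(D² + v²x²) = √(0.235² + 0.263² × 126²) = 33.14; v² = 0.069169.
t = (33.14 − 0.235)/0.069169 = 476 days (vs. the pure-advection estimate x/v = 479 d).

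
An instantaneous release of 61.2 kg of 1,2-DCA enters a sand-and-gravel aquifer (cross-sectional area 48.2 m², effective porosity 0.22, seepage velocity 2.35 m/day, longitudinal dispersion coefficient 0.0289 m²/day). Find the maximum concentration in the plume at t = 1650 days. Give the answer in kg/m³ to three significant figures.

0.236 kg/m³

The peak of an instantaneous 1D plume sits at x = vt; there the Gaussian factor is 1 and C_max = M/(n_e·A·√(4πDt)), where n_e·A is the pore area the mass is dissolved in.
√(4πDt) = √(4π × 0.0289 × 1650) = 24.48 m, so C_max = 61.2/(0.22 × 48.2 × 24.48) = 0.236 kg/m³.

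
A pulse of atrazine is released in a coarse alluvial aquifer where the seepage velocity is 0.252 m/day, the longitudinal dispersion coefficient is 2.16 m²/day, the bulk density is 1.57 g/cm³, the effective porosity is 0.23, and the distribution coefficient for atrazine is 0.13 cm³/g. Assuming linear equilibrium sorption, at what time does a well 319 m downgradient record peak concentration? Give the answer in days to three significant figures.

2330 days

Retardation factor R = 1 + ρ_b·K_d/n = 1 + 1.57 × 0.13/0.23 = 1.887.
Sorption retards both mechanisms: v_R = v/R = 0.1335 m/day, D_R = D/R = 1.145 m²/day.
Peak time from v_R²t² + 2D_R t − x² = 0: t = (√(D_R² + v_R²x²) − D_R)/v_R².
√(D_R² + v_R²x²) = √(1.145² + 0.1335² × 319²) = 42.60; v_R² = 0.01782.
t = (42.60 − 1.145)/0.01782 = 2330 days.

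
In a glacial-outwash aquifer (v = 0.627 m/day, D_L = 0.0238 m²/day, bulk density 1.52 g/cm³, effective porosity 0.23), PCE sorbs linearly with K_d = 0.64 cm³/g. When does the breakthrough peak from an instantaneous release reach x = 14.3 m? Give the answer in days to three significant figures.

Retardation factor R = 1 + ρ_b·K_d/n = 1 + 1.52 × 0.64/0.23 = 5.230.
Sorption retards both mechanisms: v_R = v/R = 0.1199 m/day, D_R = D/R = 0.004551 m²/day.
Peak time from v_R²t² + 2D_R t − x² = 0: t = (√(D_R² + v_R²x²) − D_R)/v_R².
√(D_R² + v_R²x²) = √(0.004551² + 0.1199² × 14.3²) = 1.715; v_R² = 0.01438.
t = (1.715 − 0.004551)/0.01438 = 119 days.

119 days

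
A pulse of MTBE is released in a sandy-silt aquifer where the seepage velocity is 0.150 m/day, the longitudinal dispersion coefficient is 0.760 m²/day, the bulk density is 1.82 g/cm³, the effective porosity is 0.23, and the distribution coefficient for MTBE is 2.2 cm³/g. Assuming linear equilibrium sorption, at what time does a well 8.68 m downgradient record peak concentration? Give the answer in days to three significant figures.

612 days

Retardation factor R = 1 + ρ_b·K_d/n = 1 + 1.82 × 2.2/0.23 = 18.41.
Sorption retards both mechanisms: v_R = v/R = 0.008148 m/day, D_R = D/R = 0.04128 m²/day.
Peak time from v_R²t² + 2D_R t − x² = 0: t = (√(D_R² + v_R²x²) − D_R)/v_R².
√(D_R² + v_R²x²) = √(0.04128² + 0.008148² × 8.68²) = 0.08189; v_R² = 6.639e-05.
t = (0.08189 − 0.04128)/6.639e-05 = 612 days.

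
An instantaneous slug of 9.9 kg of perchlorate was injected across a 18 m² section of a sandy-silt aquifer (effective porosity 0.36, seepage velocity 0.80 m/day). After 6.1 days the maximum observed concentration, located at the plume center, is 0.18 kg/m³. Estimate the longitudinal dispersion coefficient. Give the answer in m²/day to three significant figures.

At the plume center C_max = M/(n_e·A·√(4πDt)), so D = M²/(4πt·(n_e·A·C_max)²).
n_e·A·C_max = 0.36 × 18 × 0.18 = 1.166 kg/m.
D = 9.9²/(4π × 6.1 × 1.166²) = 0.940 m²/day.

0.940 m²/day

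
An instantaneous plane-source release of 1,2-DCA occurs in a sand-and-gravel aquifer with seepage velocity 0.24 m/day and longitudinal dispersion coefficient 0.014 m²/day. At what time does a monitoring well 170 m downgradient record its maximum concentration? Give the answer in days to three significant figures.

For the 1D instantaneous-source solution, setting ∂C/∂t = 0 at fixed x gives v²t² + 2Dt − x² = 0, so t = (√(D² + v²x²) − D)/v².
√(D² + v²x²) = √(0.014² + 0.24² × 170²) = 40.80; v² = 0.0576.
t = (40.80 − 0.014)/0.0576 = 708 days (vs. the pure-advection estimate x/v = 708 d).

708 days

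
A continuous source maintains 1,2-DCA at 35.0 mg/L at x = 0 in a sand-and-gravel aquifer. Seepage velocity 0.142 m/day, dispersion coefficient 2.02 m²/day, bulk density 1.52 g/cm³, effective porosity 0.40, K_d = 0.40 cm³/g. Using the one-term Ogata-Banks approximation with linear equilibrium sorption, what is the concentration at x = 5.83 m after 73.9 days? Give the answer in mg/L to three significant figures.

15.4 mg/L

Retardation factor R = 1 + ρ_b·K_d/n = 1 + 1.52 × 0.40/0.40 = 2.520.
Sorption retards both mechanisms: v_R = v/R = 0.05635 m/day, D_R = D/R = 0.8016 m²/day.
v_R·t = 0.05635 × 73.9 = 4.164265 m; 2√(D_R t) = 15.39 m; argument = (5.83 − 4.164265)/15.39 = 0.1082.
C = C₀ × ½·erfc(0.1082) = 35.0 × 0.4392 = 15.4 mg/L.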